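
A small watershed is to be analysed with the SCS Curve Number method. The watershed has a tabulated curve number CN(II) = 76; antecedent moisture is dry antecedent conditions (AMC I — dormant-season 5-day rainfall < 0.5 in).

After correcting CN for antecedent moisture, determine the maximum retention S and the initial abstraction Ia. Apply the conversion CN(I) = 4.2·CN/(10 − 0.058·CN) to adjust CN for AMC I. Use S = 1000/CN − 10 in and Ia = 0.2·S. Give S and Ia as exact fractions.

CN(I) from CN(II)=76: (4.2·76)/(10 − 0.058·76) = 13300/233 ≈ 57.082
Retention S: 1000/CN − 10 with CN=57.082 → S = 1000/133 ≈ 7.519 in
Ia = 0.2·(1000/133) = 200/133 in ≈ 1.504 in

S = 1000/133 in ≈ 7.519 in; Ia = 200/133 in ≈ 1.504 in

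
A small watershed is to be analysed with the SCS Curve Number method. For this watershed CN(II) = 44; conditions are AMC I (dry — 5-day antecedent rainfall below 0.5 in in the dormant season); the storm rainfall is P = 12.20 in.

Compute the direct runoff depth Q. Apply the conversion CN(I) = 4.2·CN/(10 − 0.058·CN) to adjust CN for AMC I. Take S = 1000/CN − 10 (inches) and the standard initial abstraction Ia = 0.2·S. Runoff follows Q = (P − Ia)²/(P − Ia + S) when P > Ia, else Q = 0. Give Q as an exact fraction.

Dry (AMC I): CN(I) = 4.2·44/(10 − 0.058·44) = (924/5)/(931/125) = 3300/133 ≈ 24.812
Retention S: 1000/CN − 10 with CN=24.812 → S = 1000/33 ≈ 30.303 in
Ia = 0.2·(1000/33) = 200/33 in ≈ 6.061 in
Excess rainfall: 12.200 − 6.061 = 6.139 in; P > Ia so Q > 0
Q: (1013/165)² ÷ (6013/165) = 1026169/992145 in (≈ 1.034 in)

Q = 1026169/992145 in ≈ 1.034 in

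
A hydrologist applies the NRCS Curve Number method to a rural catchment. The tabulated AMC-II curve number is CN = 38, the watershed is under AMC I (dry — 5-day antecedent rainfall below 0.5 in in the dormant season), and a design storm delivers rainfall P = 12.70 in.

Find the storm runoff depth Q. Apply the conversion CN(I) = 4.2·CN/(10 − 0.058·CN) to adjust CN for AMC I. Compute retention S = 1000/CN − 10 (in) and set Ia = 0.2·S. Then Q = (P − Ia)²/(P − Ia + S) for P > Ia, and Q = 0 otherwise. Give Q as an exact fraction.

Dry (AMC I): CN(I) = 4.2·38/(10 − 0.058·38) = (798/5)/(1949/250) = 39900/1949 ≈ 20.472
Retention S: 1000/CN − 10 with CN=20.472 → S = 15500/399 ≈ 38.847 in
Ia = 0.2·(15500/399) = 3100/399 in ≈ 7.769 in
P − Ia = 12.700 − 7.769 = 19673/3990 ≈ 4.931 in (> 0, runoff occurs)
Q: (19673/3990)² ÷ (174673/3990) = 387026929/696945270 in (≈ 0.555 in)

Q = 387026929/696945270 in ≈ 0.555 in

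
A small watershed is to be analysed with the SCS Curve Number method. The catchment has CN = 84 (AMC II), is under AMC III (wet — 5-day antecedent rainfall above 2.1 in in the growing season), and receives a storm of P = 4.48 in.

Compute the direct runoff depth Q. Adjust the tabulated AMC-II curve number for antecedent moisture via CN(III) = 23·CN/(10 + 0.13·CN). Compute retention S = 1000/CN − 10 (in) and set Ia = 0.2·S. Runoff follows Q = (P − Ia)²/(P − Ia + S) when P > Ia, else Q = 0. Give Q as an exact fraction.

Q = 169624576/46863075 in ≈ 3.620 in

Wet (AMC III): CN(III) = 23·84/(10 + 0.13·84) = 1932/(523/25) = 48300/523 ≈ 92.352
S = 1000/(48300/523) − 10 = 400/483 in ≈ 0.828 in
Ia = 0.2·(400/483) = 80/483 in ≈ 0.166 in
Excess rainfall: 4.480 − 0.166 = 4.314 in; P > Ia so Q > 0
Q = (52096/12075)²/((52096/12075) + 400/483) = (2713993216/145805625)/(62096/12075) = 169624576/46863075 in ≈ 3.620 in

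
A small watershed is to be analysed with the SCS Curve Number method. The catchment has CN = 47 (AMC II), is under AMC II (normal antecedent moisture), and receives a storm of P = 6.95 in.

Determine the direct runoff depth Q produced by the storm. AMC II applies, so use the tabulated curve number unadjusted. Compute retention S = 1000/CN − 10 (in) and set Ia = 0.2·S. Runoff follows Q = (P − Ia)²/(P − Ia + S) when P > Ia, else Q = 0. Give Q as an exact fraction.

Average conditions: CN = 47 (no AMC adjustment).
Retention S: 1000/CN − 10 with CN=47.000 → S = 530/47 ≈ 11.277 in
Ia = 0.2S: 0.2·11.277 = 2.255 in (exactly 106/47)
P − Ia = 6.950 − 2.255 = 4413/940 ≈ 4.695 in (> 0, runoff occurs)
Q = (4413/940)²/((4413/940) + 530/47) = (19474569/883600)/(15013/940) = 19474569/14112220 in ≈ 1.380 in

Q = 19474569/14112220 in ≈ 1.380 in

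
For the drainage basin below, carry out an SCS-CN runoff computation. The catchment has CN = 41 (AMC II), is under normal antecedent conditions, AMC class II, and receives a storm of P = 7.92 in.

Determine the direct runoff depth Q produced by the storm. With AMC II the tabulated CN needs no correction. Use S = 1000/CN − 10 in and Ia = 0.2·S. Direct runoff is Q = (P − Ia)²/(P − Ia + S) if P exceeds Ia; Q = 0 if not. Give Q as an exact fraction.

Q = 13354112/10207975 in ≈ 1.308 in

Average conditions: CN = 41 (no AMC adjustment).
Max retention: S = 1000/41 − 10 = 590/41 in (≈ 14.390 in)
Ia = 0.2·(590/41) = 118/41 in ≈ 2.878 in
Since P=7.920 > Ia=2.878: effective rainfall P−Ia = 5168/1025 in
Q: (5168/1025)² ÷ (19918/1025) = 13354112/10207975 in (≈ 1.308 in)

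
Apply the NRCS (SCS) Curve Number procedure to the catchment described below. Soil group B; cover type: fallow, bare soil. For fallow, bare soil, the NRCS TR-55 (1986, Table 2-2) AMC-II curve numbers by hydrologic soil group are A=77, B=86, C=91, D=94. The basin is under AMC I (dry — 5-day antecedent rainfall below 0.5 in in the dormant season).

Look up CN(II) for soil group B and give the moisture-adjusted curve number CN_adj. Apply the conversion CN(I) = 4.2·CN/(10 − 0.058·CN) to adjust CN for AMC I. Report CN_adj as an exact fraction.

NRCS table: fallow, bare soil, soil group B → CN(II) = 86
Adjust CN=86 to AMC I: 4.2·86/(10 − 0.058·86) → (1806/5) ÷ (1253/250) = 12900/179 ≈ 72.067

CN_adj = 12900/179 ≈ 72.067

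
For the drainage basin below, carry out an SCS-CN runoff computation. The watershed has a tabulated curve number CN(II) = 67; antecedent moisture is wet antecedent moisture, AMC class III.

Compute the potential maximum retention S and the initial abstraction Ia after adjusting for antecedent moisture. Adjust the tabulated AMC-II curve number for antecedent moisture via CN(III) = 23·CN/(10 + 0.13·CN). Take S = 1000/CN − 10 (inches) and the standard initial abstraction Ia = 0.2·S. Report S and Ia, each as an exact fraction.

S = 3300/1541 in ≈ 2.141 in; Ia = 660/1541 in ≈ 0.428 in

Adjust CN=67 to AMC III: 23·67/(10 + 0.13·67) → 1541 ÷ (1871/100) = 154100/1871 ≈ 82.362
S = 1000/(154100/1871) − 10 = 3300/1541 in ≈ 2.141 in
Initial abstraction Ia = S/5 = (3300/1541)/5 = 660/1541 ≈ 0.428 in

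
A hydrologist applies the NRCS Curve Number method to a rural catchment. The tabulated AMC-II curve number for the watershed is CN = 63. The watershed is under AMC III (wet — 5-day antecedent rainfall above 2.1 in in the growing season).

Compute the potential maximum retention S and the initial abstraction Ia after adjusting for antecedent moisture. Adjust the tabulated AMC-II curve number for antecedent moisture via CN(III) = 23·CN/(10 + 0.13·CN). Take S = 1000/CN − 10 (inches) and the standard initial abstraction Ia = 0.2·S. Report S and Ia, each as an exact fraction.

S = 3700/1449 in ≈ 2.553 in; Ia = 740/1449 in ≈ 0.511 in

CN(III) from CN(II)=63: (23·63)/(10 + 0.13·63) = 144900/1819 ≈ 79.659
S = 1000/(144900/1819) − 10 = 3700/1449 in ≈ 2.553 in
Ia = 0.2·(3700/1449) = 740/1449 in ≈ 0.511 in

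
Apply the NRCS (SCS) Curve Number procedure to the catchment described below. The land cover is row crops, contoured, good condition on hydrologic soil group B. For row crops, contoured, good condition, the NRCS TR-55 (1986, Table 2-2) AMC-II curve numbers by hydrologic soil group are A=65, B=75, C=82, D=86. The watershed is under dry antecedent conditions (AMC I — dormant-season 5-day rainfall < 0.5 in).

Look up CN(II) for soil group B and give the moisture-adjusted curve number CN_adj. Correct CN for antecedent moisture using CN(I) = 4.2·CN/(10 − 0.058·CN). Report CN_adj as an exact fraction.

CN_adj = 6300/113 ≈ 55.752

NRCS table: row crops, contoured, good condition, soil group B → CN(II) = 75
CN(I) from CN(II)=75: (4.2·75)/(10 − 0.058·75) = 6300/113 ≈ 55.752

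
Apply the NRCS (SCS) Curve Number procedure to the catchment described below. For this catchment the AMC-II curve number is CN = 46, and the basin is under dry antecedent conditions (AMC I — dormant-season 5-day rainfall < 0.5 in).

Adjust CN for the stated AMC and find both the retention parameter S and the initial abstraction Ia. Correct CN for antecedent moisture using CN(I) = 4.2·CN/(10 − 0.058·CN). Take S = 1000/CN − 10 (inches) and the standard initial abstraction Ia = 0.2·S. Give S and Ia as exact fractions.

Dry (AMC I): CN(I) = 4.2·46/(10 − 0.058·46) = (966/5)/(1833/250) = 16100/611 ≈ 26.350
S = 1000/(16100/611) − 10 = 4500/161 in ≈ 27.950 in
Initial abstraction Ia = S/5 = (4500/161)/5 = 900/161 ≈ 5.590 in

S = 4500/161 in ≈ 27.950 in; Ia = 900/161 in ≈ 5.590 in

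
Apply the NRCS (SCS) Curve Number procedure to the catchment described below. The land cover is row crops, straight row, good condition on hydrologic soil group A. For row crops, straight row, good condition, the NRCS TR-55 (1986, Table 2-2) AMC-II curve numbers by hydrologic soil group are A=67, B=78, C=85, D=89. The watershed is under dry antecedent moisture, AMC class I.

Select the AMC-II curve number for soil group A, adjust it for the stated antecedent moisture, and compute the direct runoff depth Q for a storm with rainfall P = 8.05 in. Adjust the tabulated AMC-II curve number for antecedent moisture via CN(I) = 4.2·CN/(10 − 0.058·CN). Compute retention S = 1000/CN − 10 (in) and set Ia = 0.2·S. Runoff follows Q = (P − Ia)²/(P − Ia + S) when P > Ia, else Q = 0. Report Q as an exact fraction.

NRCS table: row crops, straight row, good condition, soil group A → CN(II) = 67
Adjust CN=67 to AMC I: 4.2·67/(10 − 0.058·67) → (1407/5) ÷ (3057/500) = 46900/1019 ≈ 46.026
Retention S: 1000/CN − 10 with CN=46.026 → S = 5500/469 ≈ 11.727 in
Ia = 0.2S: 0.2·11.727 = 2.345 in (exactly 1100/469)
P − Ia = 8.050 − 2.345 = 53509/9380 ≈ 5.705 in (> 0, runoff occurs)
Runoff Q = (P−Ia)²/(P−Ia+S) = (5.705)²/(5.705+11.727) = 2863213081/1533714420 ≈ 1.867 in

Q = 2863213081/1533714420 in ≈ 1.867 in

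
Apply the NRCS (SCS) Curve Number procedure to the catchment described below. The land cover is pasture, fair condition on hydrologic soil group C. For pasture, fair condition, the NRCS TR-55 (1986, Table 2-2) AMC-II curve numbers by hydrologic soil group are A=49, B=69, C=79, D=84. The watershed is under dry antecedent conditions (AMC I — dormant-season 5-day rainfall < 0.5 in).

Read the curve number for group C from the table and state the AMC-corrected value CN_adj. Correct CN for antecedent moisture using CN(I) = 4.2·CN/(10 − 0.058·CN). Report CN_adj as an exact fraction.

CN_adj = 7900/129 ≈ 61.240

NRCS table: pasture, fair condition, soil group C → CN(II) = 79
Adjust CN=79 to AMC I: 4.2·79/(10 − 0.058·79) → (1659/5) ÷ (2709/500) = 7900/129 ≈ 61.240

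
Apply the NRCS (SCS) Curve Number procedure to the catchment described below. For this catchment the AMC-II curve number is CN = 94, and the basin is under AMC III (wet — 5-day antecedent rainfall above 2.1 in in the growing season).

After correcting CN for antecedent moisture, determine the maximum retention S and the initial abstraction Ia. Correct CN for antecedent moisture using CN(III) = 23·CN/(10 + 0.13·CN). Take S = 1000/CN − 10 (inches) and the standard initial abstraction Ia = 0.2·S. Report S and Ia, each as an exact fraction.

CN(III) from CN(II)=94: (23·94)/(10 + 0.13·94) = 108100/1111 ≈ 97.300
S = 1000/(108100/1111) − 10 = 300/1081 in ≈ 0.278 in
Initial abstraction Ia = S/5 = (300/1081)/5 = 60/1081 ≈ 0.056 in

S = 300/1081 in ≈ 0.278 in; Ia = 60/1081 in ≈ 0.056 in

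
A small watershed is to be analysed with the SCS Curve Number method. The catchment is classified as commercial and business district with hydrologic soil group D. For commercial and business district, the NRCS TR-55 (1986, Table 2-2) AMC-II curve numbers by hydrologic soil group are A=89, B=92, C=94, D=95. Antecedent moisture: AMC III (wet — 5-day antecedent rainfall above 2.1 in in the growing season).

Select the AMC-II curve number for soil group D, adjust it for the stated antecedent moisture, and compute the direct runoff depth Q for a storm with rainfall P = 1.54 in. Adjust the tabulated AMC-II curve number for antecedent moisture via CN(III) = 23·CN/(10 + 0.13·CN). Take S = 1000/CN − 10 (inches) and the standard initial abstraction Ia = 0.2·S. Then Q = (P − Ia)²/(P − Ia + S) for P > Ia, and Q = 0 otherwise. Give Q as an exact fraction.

Q = 1065957201/822630650 in ≈ 1.296 in

NRCS table: commercial and business district, soil group D → CN(II) = 95
Adjust CN=95 to AMC III: 23·95/(10 + 0.13·95) → 2185 ÷ (447/20) = 43700/447 ≈ 97.763
Max retention: S = 1000/(43700/447) − 10 = 100/437 in (≈ 0.229 in)
Ia = 0.2·(100/437) = 20/437 in ≈ 0.046 in
P − Ia = 1.540 − 0.046 = 32649/21850 ≈ 1.494 in (> 0, runoff occurs)
Q: (32649/21850)² ÷ (37649/21850) = 1065957201/822630650 in (≈ 1.296 in)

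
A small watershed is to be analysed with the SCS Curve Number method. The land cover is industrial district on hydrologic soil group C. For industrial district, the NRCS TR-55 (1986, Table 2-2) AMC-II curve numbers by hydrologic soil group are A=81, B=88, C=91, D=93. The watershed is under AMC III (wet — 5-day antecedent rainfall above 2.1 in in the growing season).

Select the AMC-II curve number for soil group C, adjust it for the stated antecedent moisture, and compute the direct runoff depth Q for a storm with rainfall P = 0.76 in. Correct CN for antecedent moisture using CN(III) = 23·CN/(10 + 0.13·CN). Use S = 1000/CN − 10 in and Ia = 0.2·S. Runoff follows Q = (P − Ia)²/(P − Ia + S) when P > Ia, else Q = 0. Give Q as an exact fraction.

Q = 1243761289/3022658275 in ≈ 0.411 in

NRCS table: industrial district, soil group C → CN(II) = 91
Adjust CN=91 to AMC III: 23·91/(10 + 0.13·91) → 2093 ÷ (2183/100) = 209300/2183 ≈ 95.877
Retention S: 1000/CN − 10 with CN=95.877 → S = 900/2093 ≈ 0.430 in
Initial abstraction Ia = S/5 = (900/2093)/5 = 180/2093 ≈ 0.086 in
Since P=0.760 > Ia=0.086: effective rainfall P−Ia = 35267/52325 in
Q: (35267/52325)² ÷ (57767/52325) = 1243761289/3022658275 in (≈ 0.411 in)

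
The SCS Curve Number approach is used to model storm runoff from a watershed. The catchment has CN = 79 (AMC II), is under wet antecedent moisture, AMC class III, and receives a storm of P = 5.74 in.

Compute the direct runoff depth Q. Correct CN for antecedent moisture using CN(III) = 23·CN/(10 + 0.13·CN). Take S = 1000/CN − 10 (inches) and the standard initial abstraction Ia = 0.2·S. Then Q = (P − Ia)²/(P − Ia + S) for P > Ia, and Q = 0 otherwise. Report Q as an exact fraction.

Q = 35782747063/7858252450 in ≈ 4.554 in

CN(III) from CN(II)=79: (23·79)/(10 + 0.13·79) = 181700/2027 ≈ 89.640
Retention S: 1000/CN − 10 with CN=89.640 → S = 2100/1817 ≈ 1.156 in
Ia = 0.2S: 0.2·1.156 = 0.231 in (exactly 420/1817)
Excess rainfall: 5.740 − 0.231 = 5.509 in; P > Ia so Q > 0
Q: (500479/90850)² ÷ (605479/90850) = 35782747063/7858252450 in (≈ 4.554 in)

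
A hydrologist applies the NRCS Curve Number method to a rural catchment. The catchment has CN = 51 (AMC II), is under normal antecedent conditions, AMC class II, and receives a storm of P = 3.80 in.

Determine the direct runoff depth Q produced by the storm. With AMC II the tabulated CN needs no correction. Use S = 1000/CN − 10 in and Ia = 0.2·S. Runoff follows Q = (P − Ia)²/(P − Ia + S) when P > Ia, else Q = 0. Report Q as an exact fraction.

Q = 229441/746895 in ≈ 0.307 in

AMC II — tabulated CN = 51 applies directly.
Max retention: S = 1000/51 − 10 = 490/51 in (≈ 9.608 in)
Ia = 0.2S: 0.2·9.608 = 1.922 in (exactly 98/51)
Since P=3.800 > Ia=1.922: effective rainfall P−Ia = 479/255 in
Q: (479/255)² ÷ (2929/255) = 229441/746895 in (≈ 0.307 in)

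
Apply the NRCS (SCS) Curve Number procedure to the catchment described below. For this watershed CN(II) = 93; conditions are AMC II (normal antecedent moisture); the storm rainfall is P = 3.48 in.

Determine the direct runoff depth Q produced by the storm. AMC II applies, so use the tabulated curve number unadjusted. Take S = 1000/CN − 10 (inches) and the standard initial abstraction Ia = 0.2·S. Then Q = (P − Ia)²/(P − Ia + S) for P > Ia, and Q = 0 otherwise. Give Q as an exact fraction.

AMC II — tabulated CN = 93 applies directly.
Retention S: 1000/CN − 10 with CN=93.000 → S = 70/93 ≈ 0.753 in
Initial abstraction Ia = S/5 = (70/93)/5 = 14/93 ≈ 0.151 in
P − Ia = 3.480 − 0.151 = 7741/2325 ≈ 3.329 in (> 0, runoff occurs)
Runoff Q = (P−Ia)²/(P−Ia+S) = (3.329)²/(3.329+0.753) = 59923081/22066575 ≈ 2.716 in

Q = 59923081/22066575 in ≈ 2.716 in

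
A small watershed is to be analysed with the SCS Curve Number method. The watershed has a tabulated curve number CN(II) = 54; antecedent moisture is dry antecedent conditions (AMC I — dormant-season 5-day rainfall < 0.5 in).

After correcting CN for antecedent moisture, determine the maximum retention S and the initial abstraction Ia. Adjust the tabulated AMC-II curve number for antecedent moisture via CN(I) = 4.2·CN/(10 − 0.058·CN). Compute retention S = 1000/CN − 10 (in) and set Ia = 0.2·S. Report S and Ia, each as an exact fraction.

S = 11500/567 in ≈ 20.282 in; Ia = 2300/567 in ≈ 4.056 in

Adjust CN=54 to AMC I: 4.2·54/(10 − 0.058·54) → (1134/5) ÷ (1717/250) = 56700/1717 ≈ 33.023
Max retention: S = 1000/(56700/1717) − 10 = 11500/567 in (≈ 20.282 in)
Ia = 0.2S: 0.2·20.282 = 4.056 in (exactly 2300/567)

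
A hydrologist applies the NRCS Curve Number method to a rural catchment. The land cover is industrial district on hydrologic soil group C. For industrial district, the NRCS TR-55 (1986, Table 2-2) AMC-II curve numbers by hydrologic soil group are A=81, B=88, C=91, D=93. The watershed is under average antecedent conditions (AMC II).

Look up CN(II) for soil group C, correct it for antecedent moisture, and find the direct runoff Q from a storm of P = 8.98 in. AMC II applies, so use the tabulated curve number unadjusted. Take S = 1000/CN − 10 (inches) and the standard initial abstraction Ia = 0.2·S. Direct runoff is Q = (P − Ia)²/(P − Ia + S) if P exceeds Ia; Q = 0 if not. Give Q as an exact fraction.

Q = 1596721681/202288450 in ≈ 7.893 in

NRCS table: industrial district, soil group C → CN(II) = 91
AMC II — tabulated CN = 91 applies directly.
Retention S: 1000/CN − 10 with CN=91.000 → S = 90/91 ≈ 0.989 in
Initial abstraction Ia = S/5 = (90/91)/5 = 18/91 ≈ 0.198 in
P − Ia = 8.980 − 0.198 = 39959/4550 ≈ 8.782 in (> 0, runoff occurs)
Q = (39959/4550)²/((39959/4550) + 90/91) = (1596721681/20702500)/(44459/4550) = 1596721681/202288450 in ≈ 7.893 in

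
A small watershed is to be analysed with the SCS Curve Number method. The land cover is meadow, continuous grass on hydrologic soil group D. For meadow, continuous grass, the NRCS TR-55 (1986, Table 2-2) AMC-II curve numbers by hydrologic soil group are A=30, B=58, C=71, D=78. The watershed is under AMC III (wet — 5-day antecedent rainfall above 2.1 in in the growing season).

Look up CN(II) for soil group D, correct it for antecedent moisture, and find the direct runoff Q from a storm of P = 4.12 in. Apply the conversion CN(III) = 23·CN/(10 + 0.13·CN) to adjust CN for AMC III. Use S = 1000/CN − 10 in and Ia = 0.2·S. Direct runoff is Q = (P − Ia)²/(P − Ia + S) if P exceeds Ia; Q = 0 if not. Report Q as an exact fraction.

Q = 7550045881/2565218175 in ≈ 2.943 in

NRCS table: meadow, continuous grass, soil group D → CN(II) = 78
Wet (AMC III): CN(III) = 23·78/(10 + 0.13·78) = 1794/(1007/50) = 89700/1007 ≈ 89.076
Retention S: 1000/CN − 10 with CN=89.076 → S = 1100/897 ≈ 1.226 in
Initial abstraction Ia = S/5 = (1100/897)/5 = 220/897 ≈ 0.245 in
Since P=4.120 > Ia=0.245: effective rainfall P−Ia = 86891/22425 in
Q = (86891/22425)²/((86891/22425) + 1100/897) = (7550045881/502880625)/(114391/22425) = 7550045881/2565218175 in ≈ 2.943 in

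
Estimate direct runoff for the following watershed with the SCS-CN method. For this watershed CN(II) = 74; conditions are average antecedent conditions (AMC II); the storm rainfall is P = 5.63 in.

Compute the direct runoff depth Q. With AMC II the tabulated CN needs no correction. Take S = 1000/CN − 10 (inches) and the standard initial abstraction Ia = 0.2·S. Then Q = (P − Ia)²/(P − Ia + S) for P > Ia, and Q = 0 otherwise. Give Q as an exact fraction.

Q = 332369361/115554700 in ≈ 2.876 in

CN(II) = 74; AMC II needs no correction.
S = 1000/74 − 10 = 130/37 in ≈ 3.514 in
Ia = 0.2·(130/37) = 26/37 in ≈ 0.703 in
Since P=5.630 > Ia=0.703: effective rainfall P−Ia = 18231/3700 in
Q = (18231/3700)²/((18231/3700) + 130/37) = (332369361/13690000)/(31231/3700) = 332369361/115554700 in ≈ 2.876 in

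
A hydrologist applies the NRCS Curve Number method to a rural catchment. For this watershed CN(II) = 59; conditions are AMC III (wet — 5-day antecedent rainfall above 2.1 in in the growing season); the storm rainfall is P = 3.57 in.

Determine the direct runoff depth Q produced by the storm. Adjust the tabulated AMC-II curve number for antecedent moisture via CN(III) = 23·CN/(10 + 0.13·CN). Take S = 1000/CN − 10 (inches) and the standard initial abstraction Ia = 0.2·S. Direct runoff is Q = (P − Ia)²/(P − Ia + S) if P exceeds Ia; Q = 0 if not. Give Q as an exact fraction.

Adjust CN=59 to AMC III: 23·59/(10 + 0.13·59) → 1357 ÷ (1767/100) = 135700/1767 ≈ 76.797
S = 1000/(135700/1767) − 10 = 4100/1357 in ≈ 3.021 in
Initial abstraction Ia = S/5 = (4100/1357)/5 = 820/1357 ≈ 0.604 in
Excess rainfall: 3.570 − 0.604 = 2.966 in; P > Ia so Q > 0
Runoff Q = (P−Ia)²/(P−Ia+S) = (2.966)²/(2.966+3.021) = 161965197601/110249329300 ≈ 1.469 in

Q = 161965197601/110249329300 in ≈ 1.469 in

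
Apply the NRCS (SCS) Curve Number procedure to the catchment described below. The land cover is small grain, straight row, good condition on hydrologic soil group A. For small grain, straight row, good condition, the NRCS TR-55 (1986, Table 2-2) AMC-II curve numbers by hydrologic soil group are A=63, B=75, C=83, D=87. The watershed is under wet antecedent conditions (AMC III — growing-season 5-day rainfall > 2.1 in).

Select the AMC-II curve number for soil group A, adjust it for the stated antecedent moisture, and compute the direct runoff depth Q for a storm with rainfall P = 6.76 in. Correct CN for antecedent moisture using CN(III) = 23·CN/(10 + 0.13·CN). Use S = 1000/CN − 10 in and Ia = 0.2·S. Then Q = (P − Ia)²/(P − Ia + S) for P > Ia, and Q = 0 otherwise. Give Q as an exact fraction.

NRCS table: small grain, straight row, good condition, soil group A → CN(II) = 63
Wet (AMC III): CN(III) = 23·63/(10 + 0.13·63) = 1449/(1819/100) = 144900/1819 ≈ 79.659
Max retention: S = 1000/(144900/1819) − 10 = 3700/1449 in (≈ 2.553 in)
Initial abstraction Ia = S/5 = (3700/1449)/5 = 740/1449 ≈ 0.511 in
Since P=6.760 > Ia=0.511: effective rainfall P−Ia = 226381/36225 in
Q: (226381/36225)² ÷ (318881/36225) = 51248357161/11551464225 in (≈ 4.437 in)

Q = 51248357161/11551464225 in ≈ 4.437 in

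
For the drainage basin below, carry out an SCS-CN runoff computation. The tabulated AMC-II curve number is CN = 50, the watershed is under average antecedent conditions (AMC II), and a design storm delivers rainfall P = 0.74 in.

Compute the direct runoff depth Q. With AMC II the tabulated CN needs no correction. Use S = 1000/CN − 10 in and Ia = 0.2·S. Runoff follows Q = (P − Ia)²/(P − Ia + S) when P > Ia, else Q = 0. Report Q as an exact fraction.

CN(II) = 50; AMC II needs no correction.
Retention S: 1000/CN − 10 with CN=50.000 → S = 10 ≈ 10.000 in
Initial abstraction Ia = S/5 = 10/5 = 2 ≈ 2.000 in
P = 0.740 ≤ Ia = 2.000 in: entire storm abstracted, Q = 0.

Q = 0 in ≈ 0.000 in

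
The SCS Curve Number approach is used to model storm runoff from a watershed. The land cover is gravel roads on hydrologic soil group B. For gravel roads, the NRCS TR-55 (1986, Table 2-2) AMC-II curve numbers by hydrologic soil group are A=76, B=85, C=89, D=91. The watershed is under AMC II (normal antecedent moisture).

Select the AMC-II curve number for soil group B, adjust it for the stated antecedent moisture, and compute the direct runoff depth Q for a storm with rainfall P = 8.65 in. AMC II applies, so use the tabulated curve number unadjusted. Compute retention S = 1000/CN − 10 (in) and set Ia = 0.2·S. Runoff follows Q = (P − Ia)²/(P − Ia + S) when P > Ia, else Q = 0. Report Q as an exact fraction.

Q = 7958041/1163140 in ≈ 6.842 in

NRCS table: gravel roads, soil group B → CN(II) = 85
AMC II — tabulated CN = 85 applies directly.
Max retention: S = 1000/85 − 10 = 30/17 in (≈ 1.765 in)
Ia = 0.2·(30/17) = 6/17 in ≈ 0.353 in
Since P=8.650 > Ia=0.353: effective rainfall P−Ia = 2821/340 in
Runoff Q = (P−Ia)²/(P−Ia+S) = (8.297)²/(8.297+1.765) = 7958041/1163140 ≈ 6.842 in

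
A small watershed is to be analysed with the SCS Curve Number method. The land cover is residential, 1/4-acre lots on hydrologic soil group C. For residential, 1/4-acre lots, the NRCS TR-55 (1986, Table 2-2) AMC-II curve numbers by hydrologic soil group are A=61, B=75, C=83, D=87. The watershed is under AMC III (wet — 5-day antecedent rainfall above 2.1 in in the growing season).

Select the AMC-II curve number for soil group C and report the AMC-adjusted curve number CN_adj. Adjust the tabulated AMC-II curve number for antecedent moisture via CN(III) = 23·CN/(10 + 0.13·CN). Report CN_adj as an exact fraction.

NRCS table: residential, 1/4-acre lots, soil group C → CN(II) = 83
Adjust CN=83 to AMC III: 23·83/(10 + 0.13·83) → 1909 ÷ (2079/100) = 190900/2079 ≈ 91.823

CN_adj = 190900/2079 ≈ 91.823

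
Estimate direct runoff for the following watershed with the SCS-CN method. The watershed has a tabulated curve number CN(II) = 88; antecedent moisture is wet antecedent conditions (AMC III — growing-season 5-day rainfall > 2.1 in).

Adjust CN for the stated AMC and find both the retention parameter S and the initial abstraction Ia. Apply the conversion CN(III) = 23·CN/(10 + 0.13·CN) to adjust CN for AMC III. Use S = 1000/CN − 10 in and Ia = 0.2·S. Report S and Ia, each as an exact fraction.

S = 150/253 in ≈ 0.593 in; Ia = 30/253 in ≈ 0.119 in

Adjust CN=88 to AMC III: 23·88/(10 + 0.13·88) → 2024 ÷ (536/25) = 6325/67 ≈ 94.403
S = 1000/(6325/67) − 10 = 150/253 in ≈ 0.593 in
Initial abstraction Ia = S/5 = (150/253)/5 = 30/253 ≈ 0.119 in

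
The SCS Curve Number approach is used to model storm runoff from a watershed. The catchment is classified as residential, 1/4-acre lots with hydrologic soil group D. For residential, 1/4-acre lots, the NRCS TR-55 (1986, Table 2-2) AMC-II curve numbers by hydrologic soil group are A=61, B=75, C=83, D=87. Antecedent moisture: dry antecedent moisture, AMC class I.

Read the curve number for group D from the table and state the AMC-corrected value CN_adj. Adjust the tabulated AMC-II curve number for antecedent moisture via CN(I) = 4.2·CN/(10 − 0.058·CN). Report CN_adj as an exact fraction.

CN_adj = 182700/2477 ≈ 73.759

NRCS table: residential, 1/4-acre lots, soil group D → CN(II) = 87
Dry (AMC I): CN(I) = 4.2·87/(10 − 0.058·87) = (1827/5)/(2477/500) = 182700/2477 ≈ 73.759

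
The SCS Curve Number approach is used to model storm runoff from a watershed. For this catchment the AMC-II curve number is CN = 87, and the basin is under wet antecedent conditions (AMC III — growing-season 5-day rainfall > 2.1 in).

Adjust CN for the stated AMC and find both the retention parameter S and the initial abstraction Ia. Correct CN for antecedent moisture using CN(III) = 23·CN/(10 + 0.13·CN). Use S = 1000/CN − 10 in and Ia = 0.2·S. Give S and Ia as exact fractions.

CN(III) from CN(II)=87: (23·87)/(10 + 0.13·87) = 200100/2131 ≈ 93.900
S = 1000/(200100/2131) − 10 = 1300/2001 in ≈ 0.650 in
Ia = 0.2·(1300/2001) = 260/2001 in ≈ 0.130 in

S = 1300/2001 in ≈ 0.650 in; Ia = 260/2001 in ≈ 0.130 in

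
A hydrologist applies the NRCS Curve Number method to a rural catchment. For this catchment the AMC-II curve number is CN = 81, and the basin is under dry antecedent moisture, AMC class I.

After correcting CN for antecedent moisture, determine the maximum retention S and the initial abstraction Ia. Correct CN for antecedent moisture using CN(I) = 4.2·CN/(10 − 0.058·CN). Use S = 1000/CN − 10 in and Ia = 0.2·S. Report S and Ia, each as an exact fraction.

Adjust CN=81 to AMC I: 4.2·81/(10 − 0.058·81) → (1701/5) ÷ (2651/500) = 170100/2651 ≈ 64.164
S = 1000/(170100/2651) − 10 = 9500/1701 in ≈ 5.585 in
Ia = 0.2·(9500/1701) = 1900/1701 in ≈ 1.117 in

S = 9500/1701 in ≈ 5.585 in; Ia = 1900/1701 in ≈ 1.117 in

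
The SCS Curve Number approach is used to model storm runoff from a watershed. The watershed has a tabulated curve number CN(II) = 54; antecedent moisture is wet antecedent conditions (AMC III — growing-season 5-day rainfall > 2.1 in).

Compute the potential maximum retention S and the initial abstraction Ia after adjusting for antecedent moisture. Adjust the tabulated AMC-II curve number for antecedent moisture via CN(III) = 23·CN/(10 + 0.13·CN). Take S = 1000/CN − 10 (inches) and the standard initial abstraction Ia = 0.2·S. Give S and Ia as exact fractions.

S = 100/27 in ≈ 3.704 in; Ia = 20/27 in ≈ 0.741 in

Wet (AMC III): CN(III) = 23·54/(10 + 0.13·54) = 1242/(851/50) = 2700/37 ≈ 72.973
Max retention: S = 1000/(2700/37) − 10 = 100/27 in (≈ 3.704 in)
Initial abstraction Ia = S/5 = (100/27)/5 = 20/27 ≈ 0.741 in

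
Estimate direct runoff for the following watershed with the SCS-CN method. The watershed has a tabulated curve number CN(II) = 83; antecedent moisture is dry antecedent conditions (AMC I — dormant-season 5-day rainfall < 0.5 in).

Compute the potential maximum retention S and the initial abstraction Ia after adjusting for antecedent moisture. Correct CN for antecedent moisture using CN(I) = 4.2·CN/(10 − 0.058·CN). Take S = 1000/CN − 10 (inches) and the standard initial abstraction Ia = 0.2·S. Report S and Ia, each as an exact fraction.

S = 8500/1743 in ≈ 4.877 in; Ia = 1700/1743 in ≈ 0.975 in

Dry (AMC I): CN(I) = 4.2·83/(10 − 0.058·83) = (1743/5)/(2593/500) = 174300/2593 ≈ 67.219
S = 1000/(174300/2593) − 10 = 8500/1743 in ≈ 4.877 in
Ia = 0.2·(8500/1743) = 1700/1743 in ≈ 0.975 in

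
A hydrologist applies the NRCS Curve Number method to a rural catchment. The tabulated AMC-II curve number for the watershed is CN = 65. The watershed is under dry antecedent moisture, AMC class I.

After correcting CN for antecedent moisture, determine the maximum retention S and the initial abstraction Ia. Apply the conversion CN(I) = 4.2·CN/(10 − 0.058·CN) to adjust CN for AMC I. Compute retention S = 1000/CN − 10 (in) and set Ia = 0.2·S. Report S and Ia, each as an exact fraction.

CN(I) from CN(II)=65: (4.2·65)/(10 − 0.058·65) = 3900/89 ≈ 43.820
Max retention: S = 1000/(3900/89) − 10 = 500/39 in (≈ 12.821 in)
Ia = 0.2S: 0.2·12.821 = 2.564 in (exactly 100/39)

S = 500/39 in ≈ 12.821 in; Ia = 100/39 in ≈ 2.564 in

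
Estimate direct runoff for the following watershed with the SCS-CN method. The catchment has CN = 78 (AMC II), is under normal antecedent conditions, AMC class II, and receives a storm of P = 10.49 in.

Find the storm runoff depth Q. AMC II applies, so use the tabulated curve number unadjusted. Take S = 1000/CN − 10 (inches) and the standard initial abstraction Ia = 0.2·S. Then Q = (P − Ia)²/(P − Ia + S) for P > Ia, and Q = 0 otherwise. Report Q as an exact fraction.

AMC II — tabulated CN = 78 applies directly.
Retention S: 1000/CN − 10 with CN=78.000 → S = 110/39 ≈ 2.821 in
Ia = 0.2·(110/39) = 22/39 in ≈ 0.564 in
Since P=10.490 > Ia=0.564: effective rainfall P−Ia = 38711/3900 in
Runoff Q = (P−Ia)²/(P−Ia+S) = (9.926)²/(9.926+2.821) = 1498541521/193872900 ≈ 7.730 in

Q = 1498541521/193872900 in ≈ 7.730 in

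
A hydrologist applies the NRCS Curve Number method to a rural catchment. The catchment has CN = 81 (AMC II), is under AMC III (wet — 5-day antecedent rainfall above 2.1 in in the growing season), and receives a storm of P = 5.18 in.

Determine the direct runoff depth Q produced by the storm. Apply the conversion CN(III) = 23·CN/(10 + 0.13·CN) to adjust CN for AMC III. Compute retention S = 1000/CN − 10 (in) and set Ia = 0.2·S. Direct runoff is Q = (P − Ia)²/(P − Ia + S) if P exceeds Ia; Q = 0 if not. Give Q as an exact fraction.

Adjust CN=81 to AMC III: 23·81/(10 + 0.13·81) → 1863 ÷ (2053/100) = 186300/2053 ≈ 90.745
Retention S: 1000/CN − 10 with CN=90.745 → S = 1900/1863 ≈ 1.020 in
Initial abstraction Ia = S/5 = (1900/1863)/5 = 380/1863 ≈ 0.204 in
Excess rainfall: 5.180 − 0.204 = 4.976 in; P > Ia so Q > 0
Q: (463517/93150)² ÷ (558517/93150) = 214848009289/52025858550 in (≈ 4.130 in)

Q = 214848009289/52025858550 in ≈ 4.130 in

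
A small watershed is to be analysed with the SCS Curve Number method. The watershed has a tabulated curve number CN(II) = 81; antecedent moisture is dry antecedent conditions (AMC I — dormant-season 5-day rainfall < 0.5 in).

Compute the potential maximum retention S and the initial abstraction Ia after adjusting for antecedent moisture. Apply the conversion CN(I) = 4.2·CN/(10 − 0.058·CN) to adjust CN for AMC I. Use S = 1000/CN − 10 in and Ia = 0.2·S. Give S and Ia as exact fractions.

S = 9500/1701 in ≈ 5.585 in; Ia = 1900/1701 in ≈ 1.117 in

Adjust CN=81 to AMC I: 4.2·81/(10 − 0.058·81) → (1701/5) ÷ (2651/500) = 170100/2651 ≈ 64.164
Retention S: 1000/CN − 10 with CN=64.164 → S = 9500/1701 ≈ 5.585 in
Ia = 0.2S: 0.2·5.585 = 1.117 in (exactly 1900/1701)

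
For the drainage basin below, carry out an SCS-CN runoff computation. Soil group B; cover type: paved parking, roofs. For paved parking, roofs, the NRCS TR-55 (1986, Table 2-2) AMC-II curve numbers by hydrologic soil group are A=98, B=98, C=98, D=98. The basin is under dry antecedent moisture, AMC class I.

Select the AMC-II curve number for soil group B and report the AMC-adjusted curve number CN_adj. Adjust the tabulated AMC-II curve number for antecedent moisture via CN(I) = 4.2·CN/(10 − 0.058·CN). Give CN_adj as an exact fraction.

NRCS table: paved parking, roofs, soil group B → CN(II) = 98
Dry (AMC I): CN(I) = 4.2·98/(10 − 0.058·98) = (2058/5)/(1079/250) = 102900/1079 ≈ 95.366

CN_adj = 102900/1079 ≈ 95.366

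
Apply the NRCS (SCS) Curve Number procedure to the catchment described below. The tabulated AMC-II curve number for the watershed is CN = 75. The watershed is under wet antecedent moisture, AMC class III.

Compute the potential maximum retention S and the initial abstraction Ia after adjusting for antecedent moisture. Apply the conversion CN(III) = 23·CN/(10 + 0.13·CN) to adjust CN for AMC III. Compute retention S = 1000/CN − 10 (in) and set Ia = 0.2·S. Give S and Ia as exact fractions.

S = 100/69 in ≈ 1.449 in; Ia = 20/69 in ≈ 0.290 in

Adjust CN=75 to AMC III: 23·75/(10 + 0.13·75) → 1725 ÷ (79/4) = 6900/79 ≈ 87.342
Max retention: S = 1000/(6900/79) − 10 = 100/69 in (≈ 1.449 in)
Ia = 0.2S: 0.2·1.449 = 0.290 in (exactly 20/69)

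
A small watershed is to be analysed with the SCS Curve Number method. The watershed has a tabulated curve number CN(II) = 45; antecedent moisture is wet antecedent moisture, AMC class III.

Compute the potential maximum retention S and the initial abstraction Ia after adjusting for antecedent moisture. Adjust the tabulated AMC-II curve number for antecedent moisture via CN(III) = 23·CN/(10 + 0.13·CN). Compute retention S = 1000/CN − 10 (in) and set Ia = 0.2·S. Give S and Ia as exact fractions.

S = 1100/207 in ≈ 5.314 in; Ia = 220/207 in ≈ 1.063 in

CN(III) from CN(II)=45: (23·45)/(10 + 0.13·45) = 20700/317 ≈ 65.300
S = 1000/(20700/317) − 10 = 1100/207 in ≈ 5.314 in
Initial abstraction Ia = S/5 = (1100/207)/5 = 220/207 ≈ 1.063 in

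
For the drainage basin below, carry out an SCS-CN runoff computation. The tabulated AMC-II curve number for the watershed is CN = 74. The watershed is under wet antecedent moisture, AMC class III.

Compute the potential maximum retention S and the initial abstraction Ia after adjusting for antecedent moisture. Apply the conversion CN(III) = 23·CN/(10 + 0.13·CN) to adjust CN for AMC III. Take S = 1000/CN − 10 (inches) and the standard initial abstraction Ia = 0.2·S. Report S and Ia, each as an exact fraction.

S = 1300/851 in ≈ 1.528 in; Ia = 260/851 in ≈ 0.306 in

Adjust CN=74 to AMC III: 23·74/(10 + 0.13·74) → 1702 ÷ (981/50) = 85100/981 ≈ 86.748
S = 1000/(85100/981) − 10 = 1300/851 in ≈ 1.528 in
Ia = 0.2S: 0.2·1.528 = 0.306 in (exactly 260/851)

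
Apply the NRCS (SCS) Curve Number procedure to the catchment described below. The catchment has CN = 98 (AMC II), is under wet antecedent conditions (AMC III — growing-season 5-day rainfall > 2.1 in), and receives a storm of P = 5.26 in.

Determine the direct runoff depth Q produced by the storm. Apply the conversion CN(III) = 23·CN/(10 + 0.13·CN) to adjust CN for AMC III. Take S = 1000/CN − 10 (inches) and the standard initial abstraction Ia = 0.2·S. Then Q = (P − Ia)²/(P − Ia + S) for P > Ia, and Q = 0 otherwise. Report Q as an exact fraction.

CN(III) from CN(II)=98: (23·98)/(10 + 0.13·98) = 112700/1137 ≈ 99.120
Retention S: 1000/CN − 10 with CN=99.120 → S = 100/1127 ≈ 0.089 in
Initial abstraction Ia = S/5 = (100/1127)/5 = 20/1127 ≈ 0.018 in
Excess rainfall: 5.260 − 0.018 = 5.242 in; P > Ia so Q > 0
Q: (295401/56350)² ÷ (300401/56350) = 87261750801/16927596350 in (≈ 5.155 in)

Q = 87261750801/16927596350 in ≈ 5.155 in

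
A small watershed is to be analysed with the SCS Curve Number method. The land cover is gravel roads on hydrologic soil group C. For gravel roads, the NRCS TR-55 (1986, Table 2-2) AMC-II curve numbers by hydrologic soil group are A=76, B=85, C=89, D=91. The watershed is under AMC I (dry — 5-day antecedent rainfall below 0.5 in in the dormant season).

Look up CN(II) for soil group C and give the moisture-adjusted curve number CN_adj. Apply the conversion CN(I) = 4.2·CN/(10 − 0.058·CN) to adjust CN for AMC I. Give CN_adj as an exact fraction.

NRCS table: gravel roads, soil group C → CN(II) = 89
Adjust CN=89 to AMC I: 4.2·89/(10 − 0.058·89) → (1869/5) ÷ (2419/500) = 186900/2419 ≈ 77.263

CN_adj = 186900/2419 ≈ 77.263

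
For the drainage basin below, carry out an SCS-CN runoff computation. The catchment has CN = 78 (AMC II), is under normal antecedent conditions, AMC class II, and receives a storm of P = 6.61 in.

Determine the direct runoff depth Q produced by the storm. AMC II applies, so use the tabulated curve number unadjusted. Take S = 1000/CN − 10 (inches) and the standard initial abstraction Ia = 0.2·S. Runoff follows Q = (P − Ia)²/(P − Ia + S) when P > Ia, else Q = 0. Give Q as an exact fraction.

CN(II) = 78; AMC II needs no correction.
Max retention: S = 1000/78 − 10 = 110/39 in (≈ 2.821 in)
Initial abstraction Ia = S/5 = (110/39)/5 = 22/39 ≈ 0.564 in
P − Ia = 6.610 − 0.564 = 23579/3900 ≈ 6.046 in (> 0, runoff occurs)
Q: (23579/3900)² ÷ (34579/3900) = 555969241/134858100 in (≈ 4.123 in)

Q = 555969241/134858100 in ≈ 4.123 in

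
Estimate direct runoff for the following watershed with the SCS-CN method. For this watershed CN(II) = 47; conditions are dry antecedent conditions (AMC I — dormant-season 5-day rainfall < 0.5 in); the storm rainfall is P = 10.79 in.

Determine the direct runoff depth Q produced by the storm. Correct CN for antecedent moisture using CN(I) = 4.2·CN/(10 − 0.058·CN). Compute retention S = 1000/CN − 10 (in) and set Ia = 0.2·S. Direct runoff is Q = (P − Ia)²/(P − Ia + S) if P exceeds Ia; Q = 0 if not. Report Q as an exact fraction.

Q = 286196110729/314356835100 in ≈ 0.910 in

Dry (AMC I): CN(I) = 4.2·47/(10 − 0.058·47) = (987/5)/(3637/500) = 98700/3637 ≈ 27.138
S = 1000/(98700/3637) − 10 = 26500/987 in ≈ 26.849 in
Initial abstraction Ia = S/5 = (26500/987)/5 = 5300/987 ≈ 5.370 in
Since P=10.790 > Ia=5.370: effective rainfall P−Ia = 534973/98700 in
Runoff Q = (P−Ia)²/(P−Ia+S) = (5.420)²/(5.420+26.849) = 286196110729/314356835100 ≈ 0.910 in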